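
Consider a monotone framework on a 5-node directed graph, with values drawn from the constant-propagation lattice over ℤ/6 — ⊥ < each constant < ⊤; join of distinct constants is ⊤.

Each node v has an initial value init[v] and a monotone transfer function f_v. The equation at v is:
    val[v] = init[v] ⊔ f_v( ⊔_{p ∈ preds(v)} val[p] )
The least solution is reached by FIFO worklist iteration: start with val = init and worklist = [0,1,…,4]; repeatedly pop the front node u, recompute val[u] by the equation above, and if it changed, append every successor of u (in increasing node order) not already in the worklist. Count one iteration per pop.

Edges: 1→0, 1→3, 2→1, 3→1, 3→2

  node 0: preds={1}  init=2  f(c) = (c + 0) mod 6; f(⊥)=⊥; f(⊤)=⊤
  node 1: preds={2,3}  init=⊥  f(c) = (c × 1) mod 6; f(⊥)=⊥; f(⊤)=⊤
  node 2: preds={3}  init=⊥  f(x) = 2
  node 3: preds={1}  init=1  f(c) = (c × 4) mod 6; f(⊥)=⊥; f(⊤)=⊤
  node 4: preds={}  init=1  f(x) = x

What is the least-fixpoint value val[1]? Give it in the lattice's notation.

⊤

Iteration log — 10 steps:
  step 1. node 0  ⊔preds=⊥  new=2  stable
  step 2. node 1  ⊔preds=1  new=1  old=⊥  +wl: 0
  step 3. node 2  ⊔preds=1  new=2  old=⊥  +wl: 1
  step 4. node 3  ⊔preds=1  new=⊤  old=1  +wl: 2
  step 5. node 4  ⊔preds=⊥  new=1  stable
  step 6. node 0  ⊔preds=1  new=⊤  old=2  +wl: 
  step 7. node 1  ⊔preds=⊤  new=⊤  old=1  +wl: 0,3
  step 8. node 2  ⊔preds=⊤  new=2  stable
  step 9. node 0  ⊔preds=⊤  new=⊤  stable
  step 10. node 3  ⊔preds=⊤  new=⊤  stable

Least fixpoint reached:
  node 0: ⊤
  node 1: ⊤
  node 2: 2
  node 3: ⊤
  node 4: 1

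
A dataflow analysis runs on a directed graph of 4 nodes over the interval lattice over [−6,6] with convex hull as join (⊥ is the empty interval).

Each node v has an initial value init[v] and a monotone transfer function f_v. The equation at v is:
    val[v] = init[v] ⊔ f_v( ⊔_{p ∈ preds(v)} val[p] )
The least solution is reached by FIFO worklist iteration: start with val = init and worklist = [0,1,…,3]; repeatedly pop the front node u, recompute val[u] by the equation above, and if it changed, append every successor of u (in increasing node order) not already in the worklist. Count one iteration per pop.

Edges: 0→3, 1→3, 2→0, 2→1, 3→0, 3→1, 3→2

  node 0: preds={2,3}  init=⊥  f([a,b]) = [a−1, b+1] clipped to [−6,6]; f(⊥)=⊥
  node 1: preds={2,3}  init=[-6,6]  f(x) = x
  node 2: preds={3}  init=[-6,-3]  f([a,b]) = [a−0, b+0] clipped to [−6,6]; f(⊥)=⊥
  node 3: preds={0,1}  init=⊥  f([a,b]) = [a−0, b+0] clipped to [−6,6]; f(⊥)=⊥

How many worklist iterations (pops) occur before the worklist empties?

10

Iteration log — 10 steps:
  step 1. node 0  ⊔preds=[-6,-3]  new=[-6,-2]  old=⊥  +wl: 
  step 2. node 1  ⊔preds=[-6,-3]  new=[-6,6]  stable
  step 3. node 2  ⊔preds=⊥  new=[-6,-3]  stable
  step 4. node 3  ⊔preds=[-6,6]  new=[-6,6]  old=⊥  +wl: 0,1,2
  step 5. node 0  ⊔preds=[-6,6]  new=[-6,6]  old=[-6,-2]  +wl: 3
  step 6. node 1  ⊔preds=[-6,6]  new=[-6,6]  stable
  step 7. node 2  ⊔preds=[-6,6]  new=[-6,6]  old=[-6,-3]  +wl: 0,1
  step 8. node 3  ⊔preds=[-6,6]  new=[-6,6]  stable
  step 9. node 0  ⊔preds=[-6,6]  new=[-6,6]  stable
  step 10. node 1  ⊔preds=[-6,6]  new=[-6,6]  stable

Least fixpoint reached:
  node 0: [-6,6]
  node 1: [-6,6]
  node 2: [-6,6]
  node 3: [-6,6]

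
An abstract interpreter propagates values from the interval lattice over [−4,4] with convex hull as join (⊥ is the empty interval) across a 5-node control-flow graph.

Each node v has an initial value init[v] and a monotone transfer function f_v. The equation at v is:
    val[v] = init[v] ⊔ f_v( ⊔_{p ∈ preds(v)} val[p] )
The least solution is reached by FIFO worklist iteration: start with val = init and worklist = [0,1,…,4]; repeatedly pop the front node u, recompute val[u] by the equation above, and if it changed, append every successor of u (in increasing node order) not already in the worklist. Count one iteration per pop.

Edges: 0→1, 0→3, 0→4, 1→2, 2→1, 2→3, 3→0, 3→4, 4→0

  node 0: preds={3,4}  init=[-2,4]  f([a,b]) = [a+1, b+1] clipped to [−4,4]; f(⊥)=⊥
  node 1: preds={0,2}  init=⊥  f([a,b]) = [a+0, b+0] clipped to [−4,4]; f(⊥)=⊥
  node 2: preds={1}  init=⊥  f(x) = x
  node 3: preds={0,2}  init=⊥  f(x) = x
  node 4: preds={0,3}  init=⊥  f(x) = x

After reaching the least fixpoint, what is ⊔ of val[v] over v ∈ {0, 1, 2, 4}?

[-2,4]

Trace (7 dequeues):
  [1] u=0 | in ⊥ | out [-2,4] | ==
  [2] u=1 | in [-2,4] | out [-2,4] | prev ⊥ | push {}
  [3] u=2 | in [-2,4] | out [-2,4] | prev ⊥ | push {1}
  [4] u=3 | in [-2,4] | out [-2,4] | prev ⊥ | push {0}
  [5] u=4 | in [-2,4] | out [-2,4] | prev ⊥ | push {}
  [6] u=1 | in [-2,4] | out [-2,4] | ==
  [7] u=0 | in [-2,4] | out [-2,4] | ==

Converged values:
  [0] [-2,4]
  [1] [-2,4]
  [2] [-2,4]
  [3] [-2,4]
  [4] [-2,4]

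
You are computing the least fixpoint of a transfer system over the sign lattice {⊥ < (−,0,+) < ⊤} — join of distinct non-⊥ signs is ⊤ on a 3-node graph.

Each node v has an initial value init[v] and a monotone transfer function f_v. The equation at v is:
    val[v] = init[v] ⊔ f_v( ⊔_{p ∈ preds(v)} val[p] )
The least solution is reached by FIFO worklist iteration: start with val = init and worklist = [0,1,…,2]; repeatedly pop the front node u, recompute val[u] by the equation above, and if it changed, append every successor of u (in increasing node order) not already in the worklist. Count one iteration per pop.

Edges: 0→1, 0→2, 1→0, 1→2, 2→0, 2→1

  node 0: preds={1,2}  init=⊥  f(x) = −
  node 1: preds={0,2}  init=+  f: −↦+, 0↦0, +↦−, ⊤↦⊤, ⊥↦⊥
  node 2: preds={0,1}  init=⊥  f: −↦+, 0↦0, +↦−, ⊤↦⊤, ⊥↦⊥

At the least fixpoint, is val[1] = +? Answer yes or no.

Iteration log — 7 steps:
  step 1. node 0  ⊔preds=+  new=−  old=⊥  +wl: 
  step 2. node 1  ⊔preds=−  new=+  stable
  step 3. node 2  ⊔preds=⊤  new=⊤  old=⊥  +wl: 0,1
  step 4. node 0  ⊔preds=⊤  new=−  stable
  step 5. node 1  ⊔preds=⊤  new=⊤  old=+  +wl: 0,2
  step 6. node 0  ⊔preds=⊤  new=−  stable
  step 7. node 2  ⊔preds=⊤  new=⊤  stable

Least fixpoint reached:
  node 0: −
  node 1: ⊤
  node 2: ⊤

no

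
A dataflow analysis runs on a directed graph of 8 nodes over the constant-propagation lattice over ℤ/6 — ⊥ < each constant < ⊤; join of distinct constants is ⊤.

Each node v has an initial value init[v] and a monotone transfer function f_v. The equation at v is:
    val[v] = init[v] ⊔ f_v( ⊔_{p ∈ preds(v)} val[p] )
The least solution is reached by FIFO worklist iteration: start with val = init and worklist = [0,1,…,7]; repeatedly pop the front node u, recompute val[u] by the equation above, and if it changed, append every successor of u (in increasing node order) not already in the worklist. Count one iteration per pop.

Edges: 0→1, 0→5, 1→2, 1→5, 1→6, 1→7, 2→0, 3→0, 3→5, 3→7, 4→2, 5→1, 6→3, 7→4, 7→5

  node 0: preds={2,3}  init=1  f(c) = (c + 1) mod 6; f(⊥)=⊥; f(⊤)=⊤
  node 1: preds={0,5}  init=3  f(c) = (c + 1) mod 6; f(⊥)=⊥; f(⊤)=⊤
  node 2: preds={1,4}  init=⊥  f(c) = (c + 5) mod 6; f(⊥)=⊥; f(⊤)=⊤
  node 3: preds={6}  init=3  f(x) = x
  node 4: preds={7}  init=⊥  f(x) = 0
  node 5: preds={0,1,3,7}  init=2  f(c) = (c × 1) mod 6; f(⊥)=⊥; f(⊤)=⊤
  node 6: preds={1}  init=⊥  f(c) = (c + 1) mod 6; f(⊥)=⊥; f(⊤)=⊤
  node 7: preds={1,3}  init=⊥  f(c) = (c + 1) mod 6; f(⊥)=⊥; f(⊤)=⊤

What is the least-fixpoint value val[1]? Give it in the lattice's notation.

⊤

Iteration log — 16 steps:
  step 1. node 0  ⊔preds=3  new=⊤  old=1  +wl: 
  step 2. node 1  ⊔preds=⊤  new=⊤  old=3  +wl: 
  step 3. node 2  ⊔preds=⊤  new=⊤  old=⊥  +wl: 0
  step 4. node 3  ⊔preds=⊥  new=3  stable
  step 5. node 4  ⊔preds=⊥  new=0  old=⊥  +wl: 2
  step 6. node 5  ⊔preds=⊤  new=⊤  old=2  +wl: 1
  step 7. node 6  ⊔preds=⊤  new=⊤  old=⊥  +wl: 3
  step 8. node 7  ⊔preds=⊤  new=⊤  old=⊥  +wl: 4,5
  step 9. node 0  ⊔preds=⊤  new=⊤  stable
  step 10. node 2  ⊔preds=⊤  new=⊤  stable
  step 11. node 1  ⊔preds=⊤  new=⊤  stable
  step 12. node 3  ⊔preds=⊤  new=⊤  old=3  +wl: 0,7
  step 13. node 4  ⊔preds=⊤  new=0  stable
  step 14. node 5  ⊔preds=⊤  new=⊤  stable
  step 15. node 0  ⊔preds=⊤  new=⊤  stable
  step 16. node 7  ⊔preds=⊤  new=⊤  stable

Least fixpoint reached:
  node 0: ⊤
  node 1: ⊤
  node 2: ⊤
  node 3: ⊤
  node 4: 0
  node 5: ⊤
  node 6: ⊤
  node 7: ⊤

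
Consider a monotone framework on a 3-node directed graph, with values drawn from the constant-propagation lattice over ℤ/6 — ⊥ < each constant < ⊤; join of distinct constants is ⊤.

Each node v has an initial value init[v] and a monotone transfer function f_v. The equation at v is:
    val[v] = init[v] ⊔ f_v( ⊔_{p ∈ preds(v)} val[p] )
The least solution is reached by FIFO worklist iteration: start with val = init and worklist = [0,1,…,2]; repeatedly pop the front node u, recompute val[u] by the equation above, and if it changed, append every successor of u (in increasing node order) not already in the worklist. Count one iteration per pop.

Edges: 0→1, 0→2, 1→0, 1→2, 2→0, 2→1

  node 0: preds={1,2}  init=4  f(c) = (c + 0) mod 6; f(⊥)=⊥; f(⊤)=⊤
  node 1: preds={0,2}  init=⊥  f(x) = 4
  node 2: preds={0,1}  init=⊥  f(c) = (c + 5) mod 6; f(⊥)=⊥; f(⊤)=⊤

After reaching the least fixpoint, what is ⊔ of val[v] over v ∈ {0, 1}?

⊤

Worklist (8 pops):
  #1 pop 0: in=⊥ → 4 (no change)
  #2 pop 1: in=4 → 4 (was ⊥); enqueue [0]
  #3 pop 2: in=4 → 3 (was ⊥); enqueue [1]
  #4 pop 0: in=⊤ → ⊤ (was 4); enqueue [2]
  #5 pop 1: in=⊤ → 4 (no change)
  #6 pop 2: in=⊤ → ⊤ (was 3); enqueue [0,1]
  #7 pop 0: in=⊤ → ⊤ (no change)
  #8 pop 1: in=⊤ → 4 (no change)

Fixpoint:
  val[0] = ⊤
  val[1] = 4
  val[2] = ⊤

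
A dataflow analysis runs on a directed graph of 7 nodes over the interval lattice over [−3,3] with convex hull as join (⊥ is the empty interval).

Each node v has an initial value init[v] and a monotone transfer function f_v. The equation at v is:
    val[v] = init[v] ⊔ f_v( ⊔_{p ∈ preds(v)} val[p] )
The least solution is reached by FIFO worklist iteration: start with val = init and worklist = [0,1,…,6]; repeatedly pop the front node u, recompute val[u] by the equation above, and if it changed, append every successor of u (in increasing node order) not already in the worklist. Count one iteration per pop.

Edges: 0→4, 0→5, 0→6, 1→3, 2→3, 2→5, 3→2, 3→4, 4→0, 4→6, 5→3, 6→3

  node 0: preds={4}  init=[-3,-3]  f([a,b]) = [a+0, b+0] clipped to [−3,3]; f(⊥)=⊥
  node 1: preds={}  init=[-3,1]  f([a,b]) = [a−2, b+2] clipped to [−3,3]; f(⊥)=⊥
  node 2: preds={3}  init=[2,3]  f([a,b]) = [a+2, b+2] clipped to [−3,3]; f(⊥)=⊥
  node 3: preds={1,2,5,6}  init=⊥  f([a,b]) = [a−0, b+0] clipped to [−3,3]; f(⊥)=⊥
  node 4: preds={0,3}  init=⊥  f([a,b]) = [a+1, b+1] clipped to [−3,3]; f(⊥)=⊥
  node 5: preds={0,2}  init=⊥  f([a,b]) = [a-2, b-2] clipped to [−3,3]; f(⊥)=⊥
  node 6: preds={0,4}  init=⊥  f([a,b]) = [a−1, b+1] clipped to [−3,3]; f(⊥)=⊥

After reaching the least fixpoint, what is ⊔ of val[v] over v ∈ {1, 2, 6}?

[-3,3]

Worklist (13 pops):
  #1 pop 0: in=⊥ → [-3,-3] (no change)
  #2 pop 1: in=⊥ → [-3,1] (no change)
  #3 pop 2: in=⊥ → [2,3] (no change)
  #4 pop 3: in=[-3,3] → [-3,3] (was ⊥); enqueue [2]
  #5 pop 4: in=[-3,3] → [-2,3] (was ⊥); enqueue [0]
  #6 pop 5: in=[-3,3] → [-3,1] (was ⊥); enqueue [3]
  #7 pop 6: in=[-3,3] → [-3,3] (was ⊥); enqueue []
  #8 pop 2: in=[-3,3] → [-1,3] (was [2,3]); enqueue [5]
  #9 pop 0: in=[-2,3] → [-3,3] (was [-3,-3]); enqueue [4,6]
  #10 pop 3: in=[-3,3] → [-3,3] (no change)
  #11 pop 5: in=[-3,3] → [-3,1] (no change)
  #12 pop 4: in=[-3,3] → [-2,3] (no change)
  #13 pop 6: in=[-3,3] → [-3,3] (no change)

Fixpoint:
  val[0] = [-3,3]
  val[1] = [-3,1]
  val[2] = [-1,3]
  val[3] = [-3,3]
  val[4] = [-2,3]
  val[5] = [-3,1]
  val[6] = [-3,3]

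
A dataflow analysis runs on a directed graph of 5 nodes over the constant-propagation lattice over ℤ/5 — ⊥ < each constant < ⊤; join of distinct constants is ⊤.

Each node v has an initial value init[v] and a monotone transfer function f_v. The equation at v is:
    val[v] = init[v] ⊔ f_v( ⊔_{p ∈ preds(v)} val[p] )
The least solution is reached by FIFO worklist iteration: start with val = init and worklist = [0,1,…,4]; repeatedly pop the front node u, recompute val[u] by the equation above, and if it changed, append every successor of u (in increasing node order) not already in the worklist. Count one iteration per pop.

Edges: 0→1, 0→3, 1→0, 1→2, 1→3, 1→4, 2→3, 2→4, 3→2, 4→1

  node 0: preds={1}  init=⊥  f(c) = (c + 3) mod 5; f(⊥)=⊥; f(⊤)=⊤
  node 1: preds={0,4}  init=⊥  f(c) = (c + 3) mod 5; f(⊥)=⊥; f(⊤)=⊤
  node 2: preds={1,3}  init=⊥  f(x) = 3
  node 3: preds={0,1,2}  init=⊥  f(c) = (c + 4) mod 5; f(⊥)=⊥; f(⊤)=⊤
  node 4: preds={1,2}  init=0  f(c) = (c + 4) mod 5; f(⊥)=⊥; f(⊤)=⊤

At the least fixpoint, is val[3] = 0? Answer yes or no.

Iteration log — 14 steps:
  step 1. node 0  ⊔preds=⊥  new=⊥  stable
  step 2. node 1  ⊔preds=0  new=3  old=⊥  +wl: 0
  step 3. node 2  ⊔preds=3  new=3  old=⊥  +wl: 
  step 4. node 3  ⊔preds=3  new=2  old=⊥  +wl: 2
  step 5. node 4  ⊔preds=3  new=⊤  old=0  +wl: 1
  step 6. node 0  ⊔preds=3  new=1  old=⊥  +wl: 3
  step 7. node 2  ⊔preds=⊤  new=3  stable
  step 8. node 1  ⊔preds=⊤  new=⊤  old=3  +wl: 0,2,4
  step 9. node 3  ⊔preds=⊤  new=⊤  old=2  +wl: 
  step 10. node 0  ⊔preds=⊤  new=⊤  old=1  +wl: 1,3
  step 11. node 2  ⊔preds=⊤  new=3  stable
  step 12. node 4  ⊔preds=⊤  new=⊤  stable
  step 13. node 1  ⊔preds=⊤  new=⊤  stable
  step 14. node 3  ⊔preds=⊤  new=⊤  stable

Least fixpoint reached:
  node 0: ⊤
  node 1: ⊤
  node 2: 3
  node 3: ⊤
  node 4: ⊤

no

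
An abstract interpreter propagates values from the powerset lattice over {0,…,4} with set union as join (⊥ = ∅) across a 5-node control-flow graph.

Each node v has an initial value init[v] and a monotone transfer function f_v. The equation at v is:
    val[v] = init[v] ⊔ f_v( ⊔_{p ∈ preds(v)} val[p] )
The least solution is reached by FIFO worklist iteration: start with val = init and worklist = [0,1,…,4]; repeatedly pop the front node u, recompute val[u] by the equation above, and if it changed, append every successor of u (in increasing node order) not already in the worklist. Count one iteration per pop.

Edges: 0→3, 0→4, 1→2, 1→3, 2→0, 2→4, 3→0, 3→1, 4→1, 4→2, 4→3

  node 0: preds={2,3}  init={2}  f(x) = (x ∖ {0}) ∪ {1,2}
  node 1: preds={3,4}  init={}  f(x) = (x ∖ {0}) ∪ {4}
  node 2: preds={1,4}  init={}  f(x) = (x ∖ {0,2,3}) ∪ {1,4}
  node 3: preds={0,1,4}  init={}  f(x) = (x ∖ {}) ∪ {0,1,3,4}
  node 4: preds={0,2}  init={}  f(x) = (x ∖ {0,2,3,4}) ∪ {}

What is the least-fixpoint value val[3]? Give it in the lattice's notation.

Trace (10 dequeues):
  [1] u=0 | in {} | out {1,2} | prev {2} | push {}
  [2] u=1 | in {} | out {4} | prev {} | push {}
  [3] u=2 | in {4} | out {1,4} | prev {} | push {0}
  [4] u=3 | in {1,2,4} | out {0,1,2,3,4} | prev {} | push {1}
  [5] u=4 | in {1,2,4} | out {1} | prev {} | push {2,3}
  [6] u=0 | in {0,1,2,3,4} | out {1,2,3,4} | prev {1,2} | push {4}
  [7] u=1 | in {0,1,2,3,4} | out {1,2,3,4} | prev {4} | push {}
  [8] u=2 | in {1,2,3,4} | out {1,4} | ==
  [9] u=3 | in {1,2,3,4} | out {0,1,2,3,4} | ==
  [10] u=4 | in {1,2,3,4} | out {1} | ==

Converged values:
  [0] {1,2,3,4}
  [1] {1,2,3,4}
  [2] {1,4}
  [3] {0,1,2,3,4}
  [4] {1}

{0,1,2,3,4}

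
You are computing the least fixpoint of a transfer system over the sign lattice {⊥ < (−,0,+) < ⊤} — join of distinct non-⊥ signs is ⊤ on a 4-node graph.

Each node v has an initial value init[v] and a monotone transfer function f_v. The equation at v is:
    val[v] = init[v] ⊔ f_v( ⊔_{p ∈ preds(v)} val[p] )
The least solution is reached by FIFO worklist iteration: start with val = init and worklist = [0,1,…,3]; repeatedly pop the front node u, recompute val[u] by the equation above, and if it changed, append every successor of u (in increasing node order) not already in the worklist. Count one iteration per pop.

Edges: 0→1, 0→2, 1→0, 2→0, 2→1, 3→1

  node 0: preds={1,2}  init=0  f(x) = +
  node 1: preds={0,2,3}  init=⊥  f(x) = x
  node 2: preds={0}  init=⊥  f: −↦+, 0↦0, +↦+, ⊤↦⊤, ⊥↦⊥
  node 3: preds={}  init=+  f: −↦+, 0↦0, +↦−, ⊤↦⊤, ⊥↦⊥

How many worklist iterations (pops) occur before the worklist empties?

6

Worklist (6 pops):
  #1 pop 0: in=⊥ → ⊤ (was 0); enqueue []
  #2 pop 1: in=⊤ → ⊤ (was ⊥); enqueue [0]
  #3 pop 2: in=⊤ → ⊤ (was ⊥); enqueue [1]
  #4 pop 3: in=⊥ → + (no change)
  #5 pop 0: in=⊤ → ⊤ (no change)
  #6 pop 1: in=⊤ → ⊤ (no change)

Fixpoint:
  val[0] = ⊤
  val[1] = ⊤
  val[2] = ⊤
  val[3] = +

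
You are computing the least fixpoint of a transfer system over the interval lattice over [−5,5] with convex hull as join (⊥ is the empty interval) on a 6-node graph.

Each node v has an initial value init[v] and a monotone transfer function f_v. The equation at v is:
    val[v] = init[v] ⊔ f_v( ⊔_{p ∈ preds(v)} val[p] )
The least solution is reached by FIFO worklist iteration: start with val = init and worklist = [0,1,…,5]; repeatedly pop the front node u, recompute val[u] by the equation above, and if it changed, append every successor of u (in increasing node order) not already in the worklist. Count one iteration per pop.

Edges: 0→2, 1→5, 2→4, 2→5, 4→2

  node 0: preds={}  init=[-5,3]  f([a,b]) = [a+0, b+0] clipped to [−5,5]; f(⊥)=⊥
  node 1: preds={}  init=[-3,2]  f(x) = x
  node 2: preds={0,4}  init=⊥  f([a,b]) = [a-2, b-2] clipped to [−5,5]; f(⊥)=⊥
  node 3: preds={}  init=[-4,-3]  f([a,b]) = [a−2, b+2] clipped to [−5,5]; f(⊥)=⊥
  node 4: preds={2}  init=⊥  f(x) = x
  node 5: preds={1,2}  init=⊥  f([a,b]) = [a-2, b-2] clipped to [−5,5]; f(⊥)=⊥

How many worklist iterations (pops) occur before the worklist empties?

7

Iteration log — 7 steps:
  step 1. node 0  ⊔preds=⊥  new=[-5,3]  stable
  step 2. node 1  ⊔preds=⊥  new=[-3,2]  stable
  step 3. node 2  ⊔preds=[-5,3]  new=[-5,1]  old=⊥  +wl: 
  step 4. node 3  ⊔preds=⊥  new=[-4,-3]  stable
  step 5. node 4  ⊔preds=[-5,1]  new=[-5,1]  old=⊥  +wl: 2
  step 6. node 5  ⊔preds=[-5,2]  new=[-5,0]  old=⊥  +wl: 
  step 7. node 2  ⊔preds=[-5,3]  new=[-5,1]  stable

Least fixpoint reached:
  node 0: [-5,3]
  node 1: [-3,2]
  node 2: [-5,1]
  node 3: [-4,-3]
  node 4: [-5,1]
  node 5: [-5,0]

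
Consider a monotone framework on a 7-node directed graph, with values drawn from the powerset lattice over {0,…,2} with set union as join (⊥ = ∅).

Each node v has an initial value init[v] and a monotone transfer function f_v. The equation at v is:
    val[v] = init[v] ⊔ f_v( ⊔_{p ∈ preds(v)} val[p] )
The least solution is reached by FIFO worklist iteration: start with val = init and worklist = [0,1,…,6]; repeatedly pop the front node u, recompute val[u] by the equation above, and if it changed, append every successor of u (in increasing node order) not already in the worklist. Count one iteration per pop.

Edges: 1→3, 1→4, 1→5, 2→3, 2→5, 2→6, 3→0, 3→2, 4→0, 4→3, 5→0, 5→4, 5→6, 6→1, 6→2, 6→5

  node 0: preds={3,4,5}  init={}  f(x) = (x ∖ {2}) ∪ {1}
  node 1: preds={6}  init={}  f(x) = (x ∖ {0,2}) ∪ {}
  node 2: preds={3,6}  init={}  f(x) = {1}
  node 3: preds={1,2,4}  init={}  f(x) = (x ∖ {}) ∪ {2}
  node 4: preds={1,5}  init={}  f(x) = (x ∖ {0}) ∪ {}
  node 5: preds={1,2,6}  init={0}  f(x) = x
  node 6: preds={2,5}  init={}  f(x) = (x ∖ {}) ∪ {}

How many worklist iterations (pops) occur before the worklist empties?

Iteration log — 15 steps:
  step 1. node 0  ⊔preds={0}  new={0,1}  old={}  +wl: 
  step 2. node 1  ⊔preds={}  new={}  stable
  step 3. node 2  ⊔preds={}  new={1}  old={}  +wl: 
  step 4. node 3  ⊔preds={1}  new={1,2}  old={}  +wl: 0,2
  step 5. node 4  ⊔preds={0}  new={}  stable
  step 6. node 5  ⊔preds={1}  new={0,1}  old={0}  +wl: 4
  step 7. node 6  ⊔preds={0,1}  new={0,1}  old={}  +wl: 1,5
  step 8. node 0  ⊔preds={0,1,2}  new={0,1}  stable
  step 9. node 2  ⊔preds={0,1,2}  new={1}  stable
  step 10. node 4  ⊔preds={0,1}  new={1}  old={}  +wl: 0,3
  step 11. node 1  ⊔preds={0,1}  new={1}  old={}  +wl: 4
  step 12. node 5  ⊔preds={0,1}  new={0,1}  stable
  step 13. node 0  ⊔preds={0,1,2}  new={0,1}  stable
  step 14. node 3  ⊔preds={1}  new={1,2}  stable
  step 15. node 4  ⊔preds={0,1}  new={1}  stable

Least fixpoint reached:
  node 0: {0,1}
  node 1: {1}
  node 2: {1}
  node 3: {1,2}
  node 4: {1}
  node 5: {0,1}
  node 6: {0,1}

15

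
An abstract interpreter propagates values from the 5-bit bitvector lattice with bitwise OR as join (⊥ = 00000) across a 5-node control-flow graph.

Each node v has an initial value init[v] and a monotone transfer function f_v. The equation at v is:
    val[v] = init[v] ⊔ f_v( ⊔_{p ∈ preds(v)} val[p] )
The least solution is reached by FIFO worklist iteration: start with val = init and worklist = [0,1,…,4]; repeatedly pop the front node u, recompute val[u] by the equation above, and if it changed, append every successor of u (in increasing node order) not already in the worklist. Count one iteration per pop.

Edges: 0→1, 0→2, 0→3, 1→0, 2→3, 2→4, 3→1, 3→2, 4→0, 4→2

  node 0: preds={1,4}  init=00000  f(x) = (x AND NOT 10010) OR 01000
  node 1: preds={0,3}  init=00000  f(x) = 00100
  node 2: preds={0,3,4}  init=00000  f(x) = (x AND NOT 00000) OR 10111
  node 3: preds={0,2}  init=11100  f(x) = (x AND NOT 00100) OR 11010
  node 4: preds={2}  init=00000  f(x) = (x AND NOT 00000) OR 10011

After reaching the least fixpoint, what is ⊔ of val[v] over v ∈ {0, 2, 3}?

11111

Trace (9 dequeues):
  [1] u=0 | in 00000 | out 01000 | prev 00000 | push {}
  [2] u=1 | in 11100 | out 00100 | prev 00000 | push {0}
  [3] u=2 | in 11100 | out 11111 | prev 00000 | push {}
  [4] u=3 | in 11111 | out 11111 | prev 11100 | push {1,2}
  [5] u=4 | in 11111 | out 11111 | prev 00000 | push {}
  [6] u=0 | in 11111 | out 01101 | prev 01000 | push {3}
  [7] u=1 | in 11111 | out 00100 | ==
  [8] u=2 | in 11111 | out 11111 | ==
  [9] u=3 | in 11111 | out 11111 | ==

Converged values:
  [0] 01101
  [1] 00100
  [2] 11111
  [3] 11111
  [4] 11111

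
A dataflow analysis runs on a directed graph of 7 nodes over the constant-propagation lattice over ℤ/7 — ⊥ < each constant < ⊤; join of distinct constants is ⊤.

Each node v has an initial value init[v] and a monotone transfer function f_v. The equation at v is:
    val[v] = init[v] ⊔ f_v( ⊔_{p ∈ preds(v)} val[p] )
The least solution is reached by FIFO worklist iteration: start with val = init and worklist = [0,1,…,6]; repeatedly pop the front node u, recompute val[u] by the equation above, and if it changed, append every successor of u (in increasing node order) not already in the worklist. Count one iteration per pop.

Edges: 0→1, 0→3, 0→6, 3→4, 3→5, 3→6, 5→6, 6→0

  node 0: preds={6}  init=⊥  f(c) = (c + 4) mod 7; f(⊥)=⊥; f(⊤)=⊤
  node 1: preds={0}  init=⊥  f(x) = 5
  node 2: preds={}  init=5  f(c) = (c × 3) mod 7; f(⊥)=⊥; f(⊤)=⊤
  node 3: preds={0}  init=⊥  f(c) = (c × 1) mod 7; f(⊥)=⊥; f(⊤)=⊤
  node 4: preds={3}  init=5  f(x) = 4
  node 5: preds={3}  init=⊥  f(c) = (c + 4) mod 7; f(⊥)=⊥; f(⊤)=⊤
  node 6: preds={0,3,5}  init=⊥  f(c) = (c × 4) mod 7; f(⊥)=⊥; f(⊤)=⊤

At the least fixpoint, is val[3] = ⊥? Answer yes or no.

Trace (7 dequeues):
  [1] u=0 | in ⊥ | out ⊥ | ==
  [2] u=1 | in ⊥ | out 5 | prev ⊥ | push {}
  [3] u=2 | in ⊥ | out 5 | ==
  [4] u=3 | in ⊥ | out ⊥ | ==
  [5] u=4 | in ⊥ | out ⊤ | prev 5 | push {}
  [6] u=5 | in ⊥ | out ⊥ | ==
  [7] u=6 | in ⊥ | out ⊥ | ==

Converged values:
  [0] ⊥
  [1] 5
  [2] 5
  [3] ⊥
  [4] ⊤
  [5] ⊥
  [6] ⊥

yes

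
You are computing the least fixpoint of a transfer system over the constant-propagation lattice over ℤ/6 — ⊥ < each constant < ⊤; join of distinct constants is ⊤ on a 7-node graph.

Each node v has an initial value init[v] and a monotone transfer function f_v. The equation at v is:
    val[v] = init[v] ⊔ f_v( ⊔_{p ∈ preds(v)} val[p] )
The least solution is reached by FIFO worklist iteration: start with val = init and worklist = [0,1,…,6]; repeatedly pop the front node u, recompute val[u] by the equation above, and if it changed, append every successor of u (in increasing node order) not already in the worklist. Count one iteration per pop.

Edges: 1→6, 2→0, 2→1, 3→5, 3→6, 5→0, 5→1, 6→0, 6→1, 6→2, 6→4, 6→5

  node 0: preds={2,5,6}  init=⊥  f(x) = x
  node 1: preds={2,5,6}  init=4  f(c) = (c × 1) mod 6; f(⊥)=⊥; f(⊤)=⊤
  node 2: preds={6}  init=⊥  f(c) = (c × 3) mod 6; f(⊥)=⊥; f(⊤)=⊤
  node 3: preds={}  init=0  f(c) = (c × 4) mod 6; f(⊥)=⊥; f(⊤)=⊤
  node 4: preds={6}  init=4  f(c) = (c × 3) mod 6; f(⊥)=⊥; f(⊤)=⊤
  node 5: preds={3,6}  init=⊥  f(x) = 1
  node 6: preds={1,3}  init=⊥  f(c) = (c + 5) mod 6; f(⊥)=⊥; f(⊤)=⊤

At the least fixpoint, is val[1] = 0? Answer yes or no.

Iteration log — 15 steps:
  step 1. node 0  ⊔preds=⊥  new=⊥  stable
  step 2. node 1  ⊔preds=⊥  new=4  stable
  step 3. node 2  ⊔preds=⊥  new=⊥  stable
  step 4. node 3  ⊔preds=⊥  new=0  stable
  step 5. node 4  ⊔preds=⊥  new=4  stable
  step 6. node 5  ⊔preds=0  new=1  old=⊥  +wl: 0,1
  step 7. node 6  ⊔preds=⊤  new=⊤  old=⊥  +wl: 2,4,5
  step 8. node 0  ⊔preds=⊤  new=⊤  old=⊥  +wl: 
  step 9. node 1  ⊔preds=⊤  new=⊤  old=4  +wl: 6
  step 10. node 2  ⊔preds=⊤  new=⊤  old=⊥  +wl: 0,1
  step 11. node 4  ⊔preds=⊤  new=⊤  old=4  +wl: 
  step 12. node 5  ⊔preds=⊤  new=1  stable
  step 13. node 6  ⊔preds=⊤  new=⊤  stable
  step 14. node 0  ⊔preds=⊤  new=⊤  stable
  step 15. node 1  ⊔preds=⊤  new=⊤  stable

Least fixpoint reached:
  node 0: ⊤
  node 1: ⊤
  node 2: ⊤
  node 3: 0
  node 4: ⊤
  node 5: 1
  node 6: ⊤

no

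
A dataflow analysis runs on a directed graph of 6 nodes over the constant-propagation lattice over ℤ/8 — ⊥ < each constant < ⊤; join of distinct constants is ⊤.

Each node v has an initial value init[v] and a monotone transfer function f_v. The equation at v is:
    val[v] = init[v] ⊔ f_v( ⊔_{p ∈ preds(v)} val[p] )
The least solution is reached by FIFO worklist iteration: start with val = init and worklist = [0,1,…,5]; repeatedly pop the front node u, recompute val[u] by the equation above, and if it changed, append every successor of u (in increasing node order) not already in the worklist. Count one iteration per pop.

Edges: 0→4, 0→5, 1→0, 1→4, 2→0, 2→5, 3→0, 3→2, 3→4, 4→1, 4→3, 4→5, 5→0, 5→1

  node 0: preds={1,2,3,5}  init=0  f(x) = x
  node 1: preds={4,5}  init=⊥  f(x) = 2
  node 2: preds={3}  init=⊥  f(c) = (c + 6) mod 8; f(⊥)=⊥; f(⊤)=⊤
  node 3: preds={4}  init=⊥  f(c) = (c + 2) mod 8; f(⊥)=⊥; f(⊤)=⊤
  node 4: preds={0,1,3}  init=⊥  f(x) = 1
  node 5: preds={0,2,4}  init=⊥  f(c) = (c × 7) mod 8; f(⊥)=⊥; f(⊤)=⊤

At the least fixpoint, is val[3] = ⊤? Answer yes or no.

Worklist (15 pops):
  #1 pop 0: in=⊥ → 0 (no change)
  #2 pop 1: in=⊥ → 2 (was ⊥); enqueue [0]
  #3 pop 2: in=⊥ → ⊥ (no change)
  #4 pop 3: in=⊥ → ⊥ (no change)
  #5 pop 4: in=⊤ → 1 (was ⊥); enqueue [1,3]
  #6 pop 5: in=⊤ → ⊤ (was ⊥); enqueue []
  #7 pop 0: in=⊤ → ⊤ (was 0); enqueue [4,5]
  #8 pop 1: in=⊤ → 2 (no change)
  #9 pop 3: in=1 → 3 (was ⊥); enqueue [0,2]
  #10 pop 4: in=⊤ → 1 (no change)
  #11 pop 5: in=⊤ → ⊤ (no change)
  #12 pop 0: in=⊤ → ⊤ (no change)
  #13 pop 2: in=3 → 1 (was ⊥); enqueue [0,5]
  #14 pop 0: in=⊤ → ⊤ (no change)
  #15 pop 5: in=⊤ → ⊤ (no change)

Fixpoint:
  val[0] = ⊤
  val[1] = 2
  val[2] = 1
  val[3] = 3
  val[4] = 1
  val[5] = ⊤

no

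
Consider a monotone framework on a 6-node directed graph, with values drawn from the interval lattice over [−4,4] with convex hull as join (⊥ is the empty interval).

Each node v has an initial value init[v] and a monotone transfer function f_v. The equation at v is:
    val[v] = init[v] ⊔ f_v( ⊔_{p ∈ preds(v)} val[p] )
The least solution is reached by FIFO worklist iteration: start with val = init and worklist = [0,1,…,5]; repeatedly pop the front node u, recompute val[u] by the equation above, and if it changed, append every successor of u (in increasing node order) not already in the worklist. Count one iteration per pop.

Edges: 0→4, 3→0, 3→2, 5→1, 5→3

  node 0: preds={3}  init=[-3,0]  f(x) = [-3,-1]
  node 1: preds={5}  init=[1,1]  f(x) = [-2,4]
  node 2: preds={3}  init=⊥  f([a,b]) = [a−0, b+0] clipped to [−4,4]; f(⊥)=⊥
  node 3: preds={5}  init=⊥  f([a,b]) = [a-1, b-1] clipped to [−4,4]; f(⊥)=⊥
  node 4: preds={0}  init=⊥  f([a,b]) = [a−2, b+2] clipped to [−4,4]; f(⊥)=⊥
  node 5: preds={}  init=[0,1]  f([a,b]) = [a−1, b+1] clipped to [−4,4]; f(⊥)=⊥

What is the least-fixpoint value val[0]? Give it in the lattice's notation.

Trace (8 dequeues):
  [1] u=0 | in ⊥ | out [-3,0] | ==
  [2] u=1 | in [0,1] | out [-2,4] | prev [1,1] | push {}
  [3] u=2 | in ⊥ | out ⊥ | ==
  [4] u=3 | in [0,1] | out [-1,0] | prev ⊥ | push {0,2}
  [5] u=4 | in [-3,0] | out [-4,2] | prev ⊥ | push {}
  [6] u=5 | in ⊥ | out [0,1] | ==
  [7] u=0 | in [-1,0] | out [-3,0] | ==
  [8] u=2 | in [-1,0] | out [-1,0] | prev ⊥ | push {}

Converged values:
  [0] [-3,0]
  [1] [-2,4]
  [2] [-1,0]
  [3] [-1,0]
  [4] [-4,2]
  [5] [0,1]

[-3,0]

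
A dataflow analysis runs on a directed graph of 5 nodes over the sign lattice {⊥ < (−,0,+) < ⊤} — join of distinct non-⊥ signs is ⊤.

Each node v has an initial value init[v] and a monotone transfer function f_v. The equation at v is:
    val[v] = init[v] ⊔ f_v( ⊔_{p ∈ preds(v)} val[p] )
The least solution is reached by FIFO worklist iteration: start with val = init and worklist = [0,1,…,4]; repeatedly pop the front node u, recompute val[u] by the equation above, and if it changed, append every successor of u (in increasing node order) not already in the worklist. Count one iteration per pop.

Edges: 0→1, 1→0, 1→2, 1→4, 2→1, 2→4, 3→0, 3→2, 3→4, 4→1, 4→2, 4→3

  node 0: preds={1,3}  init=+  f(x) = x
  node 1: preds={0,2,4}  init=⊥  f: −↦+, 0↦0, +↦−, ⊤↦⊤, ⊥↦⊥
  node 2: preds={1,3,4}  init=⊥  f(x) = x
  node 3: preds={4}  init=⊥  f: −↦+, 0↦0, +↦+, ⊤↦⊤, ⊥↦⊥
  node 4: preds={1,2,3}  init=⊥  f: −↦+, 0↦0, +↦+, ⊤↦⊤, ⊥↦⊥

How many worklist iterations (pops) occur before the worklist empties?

17

Trace (17 dequeues):
  [1] u=0 | in ⊥ | out + | ==
  [2] u=1 | in + | out − | prev ⊥ | push {0}
  [3] u=2 | in − | out − | prev ⊥ | push {1}
  [4] u=3 | in ⊥ | out ⊥ | ==
  [5] u=4 | in − | out + | prev ⊥ | push {2,3}
  [6] u=0 | in − | out ⊤ | prev + | push {}
  [7] u=1 | in ⊤ | out ⊤ | prev − | push {0,4}
  [8] u=2 | in ⊤ | out ⊤ | prev − | push {1}
  [9] u=3 | in + | out + | prev ⊥ | push {2}
  [10] u=0 | in ⊤ | out ⊤ | ==
  [11] u=4 | in ⊤ | out ⊤ | prev + | push {3}
  [12] u=1 | in ⊤ | out ⊤ | ==
  [13] u=2 | in ⊤ | out ⊤ | ==
  [14] u=3 | in ⊤ | out ⊤ | prev + | push {0,2,4}
  [15] u=0 | in ⊤ | out ⊤ | ==
  [16] u=2 | in ⊤ | out ⊤ | ==
  [17] u=4 | in ⊤ | out ⊤ | ==

Converged values:
  [0] ⊤
  [1] ⊤
  [2] ⊤
  [3] ⊤
  [4] ⊤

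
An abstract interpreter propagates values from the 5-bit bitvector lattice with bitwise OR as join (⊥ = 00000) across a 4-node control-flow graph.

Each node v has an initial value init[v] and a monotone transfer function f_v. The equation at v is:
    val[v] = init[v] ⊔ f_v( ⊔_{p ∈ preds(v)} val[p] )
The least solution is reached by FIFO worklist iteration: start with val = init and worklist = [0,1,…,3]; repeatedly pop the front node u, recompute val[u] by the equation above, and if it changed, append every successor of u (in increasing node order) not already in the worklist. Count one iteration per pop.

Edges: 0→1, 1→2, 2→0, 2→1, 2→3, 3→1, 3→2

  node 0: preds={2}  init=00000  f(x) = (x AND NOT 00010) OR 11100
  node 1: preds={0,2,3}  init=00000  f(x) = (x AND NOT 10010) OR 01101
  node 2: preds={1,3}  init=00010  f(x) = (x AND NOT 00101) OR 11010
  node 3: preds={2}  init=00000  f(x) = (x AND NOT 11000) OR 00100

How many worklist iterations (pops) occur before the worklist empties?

Worklist (7 pops):
  #1 pop 0: in=00010 → 11100 (was 00000); enqueue []
  #2 pop 1: in=11110 → 01101 (was 00000); enqueue []
  #3 pop 2: in=01101 → 11010 (was 00010); enqueue [0,1]
  #4 pop 3: in=11010 → 00110 (was 00000); enqueue [2]
  #5 pop 0: in=11010 → 11100 (no change)
  #6 pop 1: in=11110 → 01101 (no change)
  #7 pop 2: in=01111 → 11010 (no change)

Fixpoint:
  val[0] = 11100
  val[1] = 01101
  val[2] = 11010
  val[3] = 00110

7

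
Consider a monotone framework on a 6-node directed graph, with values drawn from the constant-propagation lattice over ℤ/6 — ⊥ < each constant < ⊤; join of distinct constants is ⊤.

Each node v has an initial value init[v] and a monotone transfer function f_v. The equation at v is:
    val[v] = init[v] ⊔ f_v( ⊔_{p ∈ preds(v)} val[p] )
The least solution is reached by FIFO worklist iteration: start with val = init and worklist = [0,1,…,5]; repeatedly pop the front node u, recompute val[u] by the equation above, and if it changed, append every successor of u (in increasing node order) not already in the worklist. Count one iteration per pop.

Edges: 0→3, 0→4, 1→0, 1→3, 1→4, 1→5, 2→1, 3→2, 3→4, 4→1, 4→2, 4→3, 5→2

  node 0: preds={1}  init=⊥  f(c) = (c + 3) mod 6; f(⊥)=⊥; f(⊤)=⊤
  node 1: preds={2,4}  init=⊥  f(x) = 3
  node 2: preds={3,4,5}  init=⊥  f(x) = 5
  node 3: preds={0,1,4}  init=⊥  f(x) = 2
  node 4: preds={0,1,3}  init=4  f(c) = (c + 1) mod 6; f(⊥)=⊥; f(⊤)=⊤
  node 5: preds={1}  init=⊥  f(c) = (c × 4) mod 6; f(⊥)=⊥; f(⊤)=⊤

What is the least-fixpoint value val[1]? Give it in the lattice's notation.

Iteration log — 11 steps:
  step 1. node 0  ⊔preds=⊥  new=⊥  stable
  step 2. node 1  ⊔preds=4  new=3  old=⊥  +wl: 0
  step 3. node 2  ⊔preds=4  new=5  old=⊥  +wl: 1
  step 4. node 3  ⊔preds=⊤  new=2  old=⊥  +wl: 2
  step 5. node 4  ⊔preds=⊤  new=⊤  old=4  +wl: 3
  step 6. node 5  ⊔preds=3  new=0  old=⊥  +wl: 
  step 7. node 0  ⊔preds=3  new=0  old=⊥  +wl: 4
  step 8. node 1  ⊔preds=⊤  new=3  stable
  step 9. node 2  ⊔preds=⊤  new=5  stable
  step 10. node 3  ⊔preds=⊤  new=2  stable
  step 11. node 4  ⊔preds=⊤  new=⊤  stable

Least fixpoint reached:
  node 0: 0
  node 1: 3
  node 2: 5
  node 3: 2
  node 4: ⊤
  node 5: 0

3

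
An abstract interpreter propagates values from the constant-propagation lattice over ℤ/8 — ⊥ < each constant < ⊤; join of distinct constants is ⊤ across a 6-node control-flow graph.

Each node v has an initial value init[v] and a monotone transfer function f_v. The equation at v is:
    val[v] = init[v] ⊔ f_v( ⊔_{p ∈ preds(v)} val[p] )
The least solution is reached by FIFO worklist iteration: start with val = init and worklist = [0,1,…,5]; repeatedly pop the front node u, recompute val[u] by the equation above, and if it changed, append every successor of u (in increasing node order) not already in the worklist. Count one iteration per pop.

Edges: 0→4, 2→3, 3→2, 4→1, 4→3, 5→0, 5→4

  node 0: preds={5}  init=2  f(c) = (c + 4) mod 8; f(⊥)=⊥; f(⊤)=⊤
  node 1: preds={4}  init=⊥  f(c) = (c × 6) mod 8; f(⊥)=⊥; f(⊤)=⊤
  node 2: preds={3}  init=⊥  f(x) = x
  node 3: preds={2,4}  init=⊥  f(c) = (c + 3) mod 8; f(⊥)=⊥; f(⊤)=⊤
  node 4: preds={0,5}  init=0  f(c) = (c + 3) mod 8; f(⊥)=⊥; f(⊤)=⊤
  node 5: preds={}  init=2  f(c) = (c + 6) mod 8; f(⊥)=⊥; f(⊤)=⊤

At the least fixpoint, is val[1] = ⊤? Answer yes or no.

Iteration log — 11 steps:
  step 1. node 0  ⊔preds=2  new=⊤  old=2  +wl: 
  step 2. node 1  ⊔preds=0  new=0  old=⊥  +wl: 
  step 3. node 2  ⊔preds=⊥  new=⊥  stable
  step 4. node 3  ⊔preds=0  new=3  old=⊥  +wl: 2
  step 5. node 4  ⊔preds=⊤  new=⊤  old=0  +wl: 1,3
  step 6. node 5  ⊔preds=⊥  new=2  stable
  step 7. node 2  ⊔preds=3  new=3  old=⊥  +wl: 
  step 8. node 1  ⊔preds=⊤  new=⊤  old=0  +wl: 
  step 9. node 3  ⊔preds=⊤  new=⊤  old=3  +wl: 2
  step 10. node 2  ⊔preds=⊤  new=⊤  old=3  +wl: 3
  step 11. node 3  ⊔preds=⊤  new=⊤  stable

Least fixpoint reached:
  node 0: ⊤
  node 1: ⊤
  node 2: ⊤
  node 3: ⊤
  node 4: ⊤
  node 5: 2

yes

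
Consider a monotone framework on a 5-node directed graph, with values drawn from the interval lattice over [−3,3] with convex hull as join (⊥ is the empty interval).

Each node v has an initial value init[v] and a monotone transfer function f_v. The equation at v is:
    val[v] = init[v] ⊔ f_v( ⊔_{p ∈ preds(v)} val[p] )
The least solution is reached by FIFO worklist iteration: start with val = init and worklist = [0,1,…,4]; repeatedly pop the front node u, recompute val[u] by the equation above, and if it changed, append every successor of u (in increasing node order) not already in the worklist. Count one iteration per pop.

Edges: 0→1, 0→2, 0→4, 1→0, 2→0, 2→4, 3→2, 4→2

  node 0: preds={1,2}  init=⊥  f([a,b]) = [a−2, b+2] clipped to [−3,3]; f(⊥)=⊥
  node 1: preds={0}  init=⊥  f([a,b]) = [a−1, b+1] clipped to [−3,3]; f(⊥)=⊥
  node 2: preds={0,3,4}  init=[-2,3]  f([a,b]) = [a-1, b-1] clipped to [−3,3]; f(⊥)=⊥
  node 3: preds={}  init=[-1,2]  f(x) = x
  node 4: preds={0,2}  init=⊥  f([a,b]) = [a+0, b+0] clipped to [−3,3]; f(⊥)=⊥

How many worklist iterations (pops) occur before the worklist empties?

7

Worklist (7 pops):
  #1 pop 0: in=[-2,3] → [-3,3] (was ⊥); enqueue []
  #2 pop 1: in=[-3,3] → [-3,3] (was ⊥); enqueue [0]
  #3 pop 2: in=[-3,3] → [-3,3] (was [-2,3]); enqueue []
  #4 pop 3: in=⊥ → [-1,2] (no change)
  #5 pop 4: in=[-3,3] → [-3,3] (was ⊥); enqueue [2]
  #6 pop 0: in=[-3,3] → [-3,3] (no change)
  #7 pop 2: in=[-3,3] → [-3,3] (no change)

Fixpoint:
  val[0] = [-3,3]
  val[1] = [-3,3]
  val[2] = [-3,3]
  val[3] = [-1,2]
  val[4] = [-3,3]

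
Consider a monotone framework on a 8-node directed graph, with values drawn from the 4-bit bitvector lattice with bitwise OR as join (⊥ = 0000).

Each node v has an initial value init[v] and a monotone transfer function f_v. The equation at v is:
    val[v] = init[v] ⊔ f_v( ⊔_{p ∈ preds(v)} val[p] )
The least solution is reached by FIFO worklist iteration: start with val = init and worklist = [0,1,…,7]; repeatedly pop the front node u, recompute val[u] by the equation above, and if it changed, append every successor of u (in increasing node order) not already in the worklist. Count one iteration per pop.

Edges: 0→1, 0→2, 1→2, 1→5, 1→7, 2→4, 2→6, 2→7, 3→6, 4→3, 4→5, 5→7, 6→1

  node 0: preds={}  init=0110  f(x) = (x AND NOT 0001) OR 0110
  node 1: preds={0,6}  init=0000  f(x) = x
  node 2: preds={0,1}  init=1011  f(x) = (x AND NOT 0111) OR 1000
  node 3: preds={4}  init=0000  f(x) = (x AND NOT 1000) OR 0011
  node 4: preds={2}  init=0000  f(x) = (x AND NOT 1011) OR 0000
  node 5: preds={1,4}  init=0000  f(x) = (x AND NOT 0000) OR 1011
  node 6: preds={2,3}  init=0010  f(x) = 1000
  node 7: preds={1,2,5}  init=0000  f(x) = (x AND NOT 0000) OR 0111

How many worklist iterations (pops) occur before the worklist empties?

Trace (12 dequeues):
  [1] u=0 | in 0000 | out 0110 | ==
  [2] u=1 | in 0110 | out 0110 | prev 0000 | push {}
  [3] u=2 | in 0110 | out 1011 | ==
  [4] u=3 | in 0000 | out 0011 | prev 0000 | push {}
  [5] u=4 | in 1011 | out 0000 | ==
  [6] u=5 | in 0110 | out 1111 | prev 0000 | push {}
  [7] u=6 | in 1011 | out 1010 | prev 0010 | push {1}
  [8] u=7 | in 1111 | out 1111 | prev 0000 | push {}
  [9] u=1 | in 1110 | out 1110 | prev 0110 | push {2,5,7}
  [10] u=2 | in 1110 | out 1011 | ==
  [11] u=5 | in 1110 | out 1111 | ==
  [12] u=7 | in 1111 | out 1111 | ==

Converged values:
  [0] 0110
  [1] 1110
  [2] 1011
  [3] 0011
  [4] 0000
  [5] 1111
  [6] 1010
  [7] 1111

12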